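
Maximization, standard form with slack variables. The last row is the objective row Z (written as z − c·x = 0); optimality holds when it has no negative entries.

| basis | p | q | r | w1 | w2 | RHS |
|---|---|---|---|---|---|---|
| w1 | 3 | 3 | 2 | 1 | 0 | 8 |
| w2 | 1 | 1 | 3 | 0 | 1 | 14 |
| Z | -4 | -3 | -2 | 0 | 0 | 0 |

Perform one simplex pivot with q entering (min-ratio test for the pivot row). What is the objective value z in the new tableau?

Ratio test on column q — row 1: 8/3 = 8/3; row 2: 14/1 = 14. Minimum is 8/3 at row 1 (w1 leaves); pivot element 3.
Pivot on row 1; the Z-row RHS becomes 0 − (-3)·(8/3) = 8.

8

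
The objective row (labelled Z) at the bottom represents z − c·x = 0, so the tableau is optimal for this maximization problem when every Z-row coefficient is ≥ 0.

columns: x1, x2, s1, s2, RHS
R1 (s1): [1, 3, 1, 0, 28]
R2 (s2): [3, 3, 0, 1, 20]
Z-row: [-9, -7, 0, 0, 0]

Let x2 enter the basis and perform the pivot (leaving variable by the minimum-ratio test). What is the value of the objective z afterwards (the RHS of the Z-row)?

140/3

Ratio test on column x2 — row 1: 28/3 = 28/3; row 2: 20/3 = 20/3. Minimum is 20/3 at row 2 (s2 leaves); pivot element 3.
Pivot on row 2; the Z-row RHS becomes 0 − (-7)·(20/3) = 140/3.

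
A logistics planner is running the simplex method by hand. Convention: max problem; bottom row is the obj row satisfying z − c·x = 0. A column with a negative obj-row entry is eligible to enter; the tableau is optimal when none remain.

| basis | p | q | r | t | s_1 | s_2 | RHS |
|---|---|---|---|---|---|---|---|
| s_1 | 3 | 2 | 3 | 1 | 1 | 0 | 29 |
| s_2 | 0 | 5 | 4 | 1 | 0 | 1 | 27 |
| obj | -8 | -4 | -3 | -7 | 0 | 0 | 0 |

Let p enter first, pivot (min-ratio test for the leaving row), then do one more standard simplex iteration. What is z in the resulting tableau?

Ratio test on column p — row 1: 29/3 = 29/3; row 2: entry 0 ≤ 0. Minimum is 29/3 at row 1 (s_1 leaves); pivot element 3.
Pivot on row 1; the obj-row RHS becomes 0 − (-8)·(29/3) = 232/3.
Next entering variable (most negative obj-row entry -13/3): t.
Ratio test on column t — row 1: (29/3)/(1/3) = 29; row 2: 27/1 = 27. Minimum is 27 at row 2 (s_2 leaves); pivot element 1.
After the second pivot the obj-row RHS is 232/3 − (-13/3)·27 = 583/3.

583/3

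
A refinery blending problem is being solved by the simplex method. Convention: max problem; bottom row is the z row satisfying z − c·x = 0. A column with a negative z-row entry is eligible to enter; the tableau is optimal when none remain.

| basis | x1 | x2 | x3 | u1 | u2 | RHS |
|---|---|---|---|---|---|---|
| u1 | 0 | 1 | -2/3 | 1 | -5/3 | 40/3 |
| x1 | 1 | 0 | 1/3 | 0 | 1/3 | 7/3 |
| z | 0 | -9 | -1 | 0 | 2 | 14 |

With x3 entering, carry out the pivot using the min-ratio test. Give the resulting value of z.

Ratio test on column x3 — row 1: entry -2/3 ≤ 0; row 2: (7/3)/(1/3) = 7. Minimum is 7 at row 2 (x1 leaves); pivot element 1/3.
Pivot on row 2; the z-row RHS becomes 14 − (-1)·7 = 21.

21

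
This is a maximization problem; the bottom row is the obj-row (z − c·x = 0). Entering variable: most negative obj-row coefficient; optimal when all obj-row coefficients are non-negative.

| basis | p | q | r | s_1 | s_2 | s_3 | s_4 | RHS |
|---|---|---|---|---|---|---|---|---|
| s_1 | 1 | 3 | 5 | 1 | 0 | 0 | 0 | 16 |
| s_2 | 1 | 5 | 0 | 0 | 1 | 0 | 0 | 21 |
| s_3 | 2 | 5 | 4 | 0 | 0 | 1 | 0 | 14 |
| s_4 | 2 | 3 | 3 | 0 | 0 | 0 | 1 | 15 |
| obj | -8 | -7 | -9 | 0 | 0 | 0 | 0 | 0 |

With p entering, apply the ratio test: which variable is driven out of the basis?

s_3

Column p entries and ratios — s_1: 16/1 = 16; s_2: 21/1 = 21; s_3: 14/2 = 7; s_4: 15/2 = 15/2.
Smallest ratio is 7 in the row of s_3, so s_3 leaves.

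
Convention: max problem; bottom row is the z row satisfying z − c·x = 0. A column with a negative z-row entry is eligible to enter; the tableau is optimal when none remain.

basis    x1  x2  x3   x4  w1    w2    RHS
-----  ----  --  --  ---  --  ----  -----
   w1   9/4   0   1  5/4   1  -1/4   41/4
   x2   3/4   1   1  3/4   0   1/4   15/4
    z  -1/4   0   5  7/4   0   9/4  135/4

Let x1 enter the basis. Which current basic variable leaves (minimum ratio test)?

Column x1 entries and ratios — w1: (41/4)/(9/4) = 41/9; x2: (15/4)/(3/4) = 5.
Smallest ratio is 41/9 in the row of w1, so w1 leaves.

w1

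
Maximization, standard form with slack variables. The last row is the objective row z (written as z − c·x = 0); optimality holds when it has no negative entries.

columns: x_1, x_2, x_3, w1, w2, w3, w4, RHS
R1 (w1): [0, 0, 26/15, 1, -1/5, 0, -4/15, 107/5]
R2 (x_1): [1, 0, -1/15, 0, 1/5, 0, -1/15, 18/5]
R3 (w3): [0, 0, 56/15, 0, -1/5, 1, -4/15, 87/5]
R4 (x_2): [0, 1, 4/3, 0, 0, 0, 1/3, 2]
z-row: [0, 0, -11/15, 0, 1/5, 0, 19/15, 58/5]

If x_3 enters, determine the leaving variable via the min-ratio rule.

x_2

Column x_3 entries and ratios — w1: (107/5)/(26/15) = 321/26; x_1: -1/15 ≤ 0, skip; w3: (87/5)/(56/15) = 261/56; x_2: 2/(4/3) = 3/2.
Smallest ratio is 3/2 in the row of x_2, so x_2 leaves.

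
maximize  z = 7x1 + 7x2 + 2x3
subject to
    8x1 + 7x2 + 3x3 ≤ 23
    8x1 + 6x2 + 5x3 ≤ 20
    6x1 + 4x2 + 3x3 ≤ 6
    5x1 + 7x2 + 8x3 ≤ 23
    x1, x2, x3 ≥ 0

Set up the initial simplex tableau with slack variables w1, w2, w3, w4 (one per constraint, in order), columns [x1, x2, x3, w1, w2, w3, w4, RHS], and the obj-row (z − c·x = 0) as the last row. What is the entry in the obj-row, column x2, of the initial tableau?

-7

The obj-row carries the negated objective coefficients: the x2 entry is -7.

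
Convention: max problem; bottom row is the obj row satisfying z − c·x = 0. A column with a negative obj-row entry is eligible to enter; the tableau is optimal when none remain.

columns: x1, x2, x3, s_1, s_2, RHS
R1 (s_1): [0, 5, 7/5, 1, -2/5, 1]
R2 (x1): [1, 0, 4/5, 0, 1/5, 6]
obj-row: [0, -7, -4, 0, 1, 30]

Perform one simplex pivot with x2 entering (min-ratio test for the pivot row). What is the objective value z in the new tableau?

157/5

Ratio test on column x2 — row 1: 1/5 = 1/5; row 2: entry 0 ≤ 0. Minimum is 1/5 at row 1 (s_1 leaves); pivot element 5.
Pivot on row 1; the obj-row RHS becomes 30 − (-7)·(1/5) = 157/5.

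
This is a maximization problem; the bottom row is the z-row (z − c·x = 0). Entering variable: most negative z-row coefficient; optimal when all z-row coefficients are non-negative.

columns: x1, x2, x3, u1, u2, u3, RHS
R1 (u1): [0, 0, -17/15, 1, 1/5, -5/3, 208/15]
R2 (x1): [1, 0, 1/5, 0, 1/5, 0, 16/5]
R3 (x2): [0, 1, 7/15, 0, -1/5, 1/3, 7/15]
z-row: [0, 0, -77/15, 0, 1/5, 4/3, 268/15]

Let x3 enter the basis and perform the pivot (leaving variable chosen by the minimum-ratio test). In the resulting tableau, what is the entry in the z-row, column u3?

5

Ratio test on column x3 — row 1: entry -17/15 ≤ 0; row 2: (16/5)/(1/5) = 16; row 3: (7/15)/(7/15) = 1. Minimum is 1 at row 3 (x2 leaves); pivot element 7/15.
Divide row 3 by 7/15; eliminate column x3 from the other rows.
z-row update in column u3: 4/3 − (-77/15)·(5/7) = 5.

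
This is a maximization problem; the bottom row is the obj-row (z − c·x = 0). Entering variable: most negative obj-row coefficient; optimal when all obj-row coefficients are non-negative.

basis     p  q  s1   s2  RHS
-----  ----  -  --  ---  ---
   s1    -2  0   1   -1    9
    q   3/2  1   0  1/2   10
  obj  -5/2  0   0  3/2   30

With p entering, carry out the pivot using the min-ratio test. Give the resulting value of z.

140/3

Ratio test on column p — row 1: entry -2 ≤ 0; row 2: 10/(3/2) = 20/3. Minimum is 20/3 at row 2 (q leaves); pivot element 3/2.
Pivot on row 2; the obj-row RHS becomes 30 − (-5/2)·(20/3) = 140/3.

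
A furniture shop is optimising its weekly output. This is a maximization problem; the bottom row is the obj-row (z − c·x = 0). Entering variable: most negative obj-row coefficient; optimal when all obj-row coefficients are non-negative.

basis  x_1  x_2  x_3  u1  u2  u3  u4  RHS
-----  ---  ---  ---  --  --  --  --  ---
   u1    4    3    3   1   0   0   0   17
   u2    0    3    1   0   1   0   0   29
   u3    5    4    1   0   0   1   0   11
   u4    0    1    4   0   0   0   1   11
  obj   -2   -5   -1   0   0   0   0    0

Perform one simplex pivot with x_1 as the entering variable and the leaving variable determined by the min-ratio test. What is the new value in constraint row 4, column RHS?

11

Ratio test on column x_1 — row 1: 17/4 = 17/4; row 2: entry 0 ≤ 0; row 3: 11/5 = 11/5; row 4: entry 0 ≤ 0. Minimum is 11/5 at row 3 (u3 leaves); pivot element 5.
Divide row 3 by 5; eliminate column x_1 from the other rows.
Row 4 update in column RHS: 11 − 0·(11/5) = 11.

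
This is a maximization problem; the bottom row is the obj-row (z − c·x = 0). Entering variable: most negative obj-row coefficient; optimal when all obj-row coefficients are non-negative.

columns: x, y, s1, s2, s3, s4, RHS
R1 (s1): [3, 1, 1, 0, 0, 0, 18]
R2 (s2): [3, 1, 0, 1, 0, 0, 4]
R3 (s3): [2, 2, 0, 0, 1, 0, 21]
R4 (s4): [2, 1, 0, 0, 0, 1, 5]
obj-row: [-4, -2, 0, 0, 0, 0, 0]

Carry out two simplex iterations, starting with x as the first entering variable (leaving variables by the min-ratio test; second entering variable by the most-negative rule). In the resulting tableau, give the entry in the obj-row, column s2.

Ratio test on column x — row 1: 18/3 = 6; row 2: 4/3 = 4/3; row 3: 21/2 = 21/2; row 4: 5/2 = 5/2. Minimum is 4/3 at row 2 (s2 leaves); pivot element 3.
Divide row 2 by 3; eliminate column x from the other rows.
Second iteration: most negative obj-row entry is -2/3 in column y, so y enters.
Ratio test on column y — row 1: entry 0 ≤ 0; row 2: (4/3)/(1/3) = 4; row 3: (55/3)/(4/3) = 55/4; row 4: (7/3)/(1/3) = 7. Minimum is 4 at row 2 (x leaves); pivot element 1/3.
Divide row 2 by 1/3; eliminate column y from the other rows.
After both pivots, the entry at the obj-row, column s2 is 2.

2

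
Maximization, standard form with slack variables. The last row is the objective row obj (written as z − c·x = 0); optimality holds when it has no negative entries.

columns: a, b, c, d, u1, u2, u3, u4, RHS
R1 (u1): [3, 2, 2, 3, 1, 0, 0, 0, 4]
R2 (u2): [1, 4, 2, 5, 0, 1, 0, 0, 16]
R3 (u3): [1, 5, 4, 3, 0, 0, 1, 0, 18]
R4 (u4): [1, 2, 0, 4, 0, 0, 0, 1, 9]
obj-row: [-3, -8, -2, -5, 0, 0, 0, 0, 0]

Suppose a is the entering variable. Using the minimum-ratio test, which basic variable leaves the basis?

Column a entries and ratios — u1: 4/3 = 4/3; u2: 16/1 = 16; u3: 18/1 = 18; u4: 9/1 = 9.
Smallest ratio is 4/3 in the row of u1, so u1 leaves.

u1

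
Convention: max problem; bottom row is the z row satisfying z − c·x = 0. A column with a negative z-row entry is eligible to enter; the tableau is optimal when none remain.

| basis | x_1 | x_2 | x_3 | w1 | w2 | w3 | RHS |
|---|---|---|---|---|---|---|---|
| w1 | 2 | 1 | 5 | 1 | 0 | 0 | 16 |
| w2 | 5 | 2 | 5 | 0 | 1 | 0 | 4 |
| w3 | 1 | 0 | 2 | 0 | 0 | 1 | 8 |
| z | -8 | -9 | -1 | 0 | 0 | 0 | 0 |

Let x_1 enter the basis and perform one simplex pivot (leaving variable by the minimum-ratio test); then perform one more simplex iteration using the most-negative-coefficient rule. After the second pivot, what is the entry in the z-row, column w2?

Ratio test on column x_1 — row 1: 16/2 = 8; row 2: 4/5 = 4/5; row 3: 8/1 = 8. Minimum is 4/5 at row 2 (w2 leaves); pivot element 5.
Divide row 2 by 5; eliminate column x_1 from the other rows.
Second iteration: most negative z-row entry is -29/5 in column x_2, so x_2 enters.
Ratio test on column x_2 — row 1: (72/5)/(1/5) = 72; row 2: (4/5)/(2/5) = 2; row 3: entry -2/5 ≤ 0. Minimum is 2 at row 2 (x_1 leaves); pivot element 2/5.
Divide row 2 by 2/5; eliminate column x_2 from the other rows.
After both pivots, the entry at the z-row, column w2 is 9/2.

9/2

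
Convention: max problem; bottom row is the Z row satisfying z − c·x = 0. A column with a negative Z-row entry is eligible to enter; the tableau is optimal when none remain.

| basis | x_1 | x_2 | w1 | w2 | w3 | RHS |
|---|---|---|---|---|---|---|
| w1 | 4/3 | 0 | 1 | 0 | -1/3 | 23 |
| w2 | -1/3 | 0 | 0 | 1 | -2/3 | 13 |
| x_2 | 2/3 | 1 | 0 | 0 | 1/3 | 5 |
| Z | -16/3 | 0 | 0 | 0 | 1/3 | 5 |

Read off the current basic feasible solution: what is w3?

0

w3 is not in the basis, so in the current basic feasible solution w3 = 0.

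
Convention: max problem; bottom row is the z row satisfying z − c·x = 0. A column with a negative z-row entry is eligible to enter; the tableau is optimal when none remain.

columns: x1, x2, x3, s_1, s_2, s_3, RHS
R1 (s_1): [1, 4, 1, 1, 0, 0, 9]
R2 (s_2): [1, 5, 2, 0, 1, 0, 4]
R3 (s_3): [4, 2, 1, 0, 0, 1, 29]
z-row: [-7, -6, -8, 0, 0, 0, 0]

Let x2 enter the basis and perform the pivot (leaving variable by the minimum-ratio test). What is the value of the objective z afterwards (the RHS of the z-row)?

Ratio test on column x2 — row 1: 9/4 = 9/4; row 2: 4/5 = 4/5; row 3: 29/2 = 29/2. Minimum is 4/5 at row 2 (s_2 leaves); pivot element 5.
Pivot on row 2; the z-row RHS becomes 0 − (-6)·(4/5) = 24/5.

24/5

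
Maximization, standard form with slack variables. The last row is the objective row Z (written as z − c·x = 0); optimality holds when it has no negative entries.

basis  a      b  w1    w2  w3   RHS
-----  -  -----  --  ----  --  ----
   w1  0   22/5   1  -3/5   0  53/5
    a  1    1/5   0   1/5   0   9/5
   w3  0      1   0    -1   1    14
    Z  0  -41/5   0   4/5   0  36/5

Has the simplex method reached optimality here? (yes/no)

The Z-row has a negative entry -41/5 in column b, so it is not optimal.

no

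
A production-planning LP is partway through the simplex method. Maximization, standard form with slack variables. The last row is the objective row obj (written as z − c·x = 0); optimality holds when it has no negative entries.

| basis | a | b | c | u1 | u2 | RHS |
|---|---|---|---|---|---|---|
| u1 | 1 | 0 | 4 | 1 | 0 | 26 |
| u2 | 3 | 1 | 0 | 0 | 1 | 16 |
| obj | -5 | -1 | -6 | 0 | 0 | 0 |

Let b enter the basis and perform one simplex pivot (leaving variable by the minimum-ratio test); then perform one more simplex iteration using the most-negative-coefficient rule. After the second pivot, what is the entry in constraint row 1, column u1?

1/4

Ratio test on column b — row 1: entry 0 ≤ 0; row 2: 16/1 = 16. Minimum is 16 at row 2 (u2 leaves); pivot element 1.
Divide row 2 by 1; eliminate column b from the other rows.
Second iteration: most negative obj-row entry is -6 in column c, so c enters.
Ratio test on column c — row 1: 26/4 = 13/2; row 2: entry 0 ≤ 0. Minimum is 13/2 at row 1 (u1 leaves); pivot element 4.
Divide row 1 by 4; eliminate column c from the other rows.
After both pivots, the entry at constraint row 1, column u1 is 1/4.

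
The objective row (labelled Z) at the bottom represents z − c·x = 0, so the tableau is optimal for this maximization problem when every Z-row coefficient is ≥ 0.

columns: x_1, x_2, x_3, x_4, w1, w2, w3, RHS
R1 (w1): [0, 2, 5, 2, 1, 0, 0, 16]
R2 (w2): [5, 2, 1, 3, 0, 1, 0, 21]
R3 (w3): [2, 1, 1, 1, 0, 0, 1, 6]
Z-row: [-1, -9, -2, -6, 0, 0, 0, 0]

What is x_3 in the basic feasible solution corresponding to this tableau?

x_3 is not in the basis, so in the current basic feasible solution x_3 = 0.

0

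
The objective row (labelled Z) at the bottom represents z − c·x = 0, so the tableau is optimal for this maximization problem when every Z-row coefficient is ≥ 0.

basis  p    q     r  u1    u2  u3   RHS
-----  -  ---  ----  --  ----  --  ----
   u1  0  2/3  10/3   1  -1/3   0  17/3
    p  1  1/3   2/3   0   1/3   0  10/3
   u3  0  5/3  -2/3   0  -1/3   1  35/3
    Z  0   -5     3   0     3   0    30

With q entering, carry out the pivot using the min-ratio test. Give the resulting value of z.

65

Ratio test on column q — row 1: (17/3)/(2/3) = 17/2; row 2: (10/3)/(1/3) = 10; row 3: (35/3)/(5/3) = 7. Minimum is 7 at row 3 (u3 leaves); pivot element 5/3.
Pivot on row 3; the Z-row RHS becomes 30 − (-5)·7 = 65.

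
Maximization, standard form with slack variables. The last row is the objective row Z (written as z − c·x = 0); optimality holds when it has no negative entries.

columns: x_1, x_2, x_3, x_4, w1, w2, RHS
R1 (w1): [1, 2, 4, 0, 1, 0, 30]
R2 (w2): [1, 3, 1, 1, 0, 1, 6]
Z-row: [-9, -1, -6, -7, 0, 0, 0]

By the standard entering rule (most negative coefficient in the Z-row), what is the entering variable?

Negative Z-row entries: x_1: -9, x_2: -1, x_3: -6, x_4: -7.
The most negative is -9 in column x_1, so x_1 enters.

x_1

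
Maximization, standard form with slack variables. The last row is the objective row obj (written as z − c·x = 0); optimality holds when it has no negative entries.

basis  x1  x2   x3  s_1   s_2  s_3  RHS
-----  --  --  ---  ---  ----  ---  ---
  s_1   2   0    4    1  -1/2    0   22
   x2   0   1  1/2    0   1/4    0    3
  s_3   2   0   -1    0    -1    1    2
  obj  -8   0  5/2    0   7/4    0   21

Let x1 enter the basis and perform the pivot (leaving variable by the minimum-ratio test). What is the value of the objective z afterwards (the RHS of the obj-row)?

29

Ratio test on column x1 — row 1: 22/2 = 11; row 2: entry 0 ≤ 0; row 3: 2/2 = 1. Minimum is 1 at row 3 (s_3 leaves); pivot element 2.
Pivot on row 3; the obj-row RHS becomes 21 − (-8)·1 = 29.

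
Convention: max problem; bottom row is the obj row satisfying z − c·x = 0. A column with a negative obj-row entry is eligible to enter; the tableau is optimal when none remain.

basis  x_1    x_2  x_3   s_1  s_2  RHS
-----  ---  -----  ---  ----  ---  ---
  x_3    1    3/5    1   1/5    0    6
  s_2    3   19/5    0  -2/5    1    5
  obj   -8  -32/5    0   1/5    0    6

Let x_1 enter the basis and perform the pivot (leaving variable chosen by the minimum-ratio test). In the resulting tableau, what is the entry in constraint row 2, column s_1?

Ratio test on column x_1 — row 1: 6/1 = 6; row 2: 5/3 = 5/3. Minimum is 5/3 at row 2 (s_2 leaves); pivot element 3.
Divide row 2 by 3; eliminate column x_1 from the other rows.
In the new row 2, the s_1 entry is the old entry divided by the pivot: (-2/5)/3 = -2/15.

-2/15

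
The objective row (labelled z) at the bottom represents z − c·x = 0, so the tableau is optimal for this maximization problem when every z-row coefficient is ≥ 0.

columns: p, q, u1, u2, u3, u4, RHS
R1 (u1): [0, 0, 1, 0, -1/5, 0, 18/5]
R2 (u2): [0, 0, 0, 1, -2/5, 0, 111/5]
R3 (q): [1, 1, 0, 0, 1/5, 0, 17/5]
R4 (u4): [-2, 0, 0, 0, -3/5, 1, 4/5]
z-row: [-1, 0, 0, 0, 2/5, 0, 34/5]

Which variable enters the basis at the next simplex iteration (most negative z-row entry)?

p

Negative z-row entries: p: -1.
The most negative is -1 in column p, so p enters.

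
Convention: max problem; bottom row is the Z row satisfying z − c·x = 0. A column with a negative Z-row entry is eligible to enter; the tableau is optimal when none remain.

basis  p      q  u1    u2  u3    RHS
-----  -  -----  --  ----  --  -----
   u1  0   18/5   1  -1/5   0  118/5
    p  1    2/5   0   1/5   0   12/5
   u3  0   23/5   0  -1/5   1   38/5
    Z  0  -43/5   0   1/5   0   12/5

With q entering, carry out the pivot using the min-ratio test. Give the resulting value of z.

382/23

Ratio test on column q — row 1: (118/5)/(18/5) = 59/9; row 2: (12/5)/(2/5) = 6; row 3: (38/5)/(23/5) = 38/23. Minimum is 38/23 at row 3 (u3 leaves); pivot element 23/5.
Pivot on row 3; the Z-row RHS becomes 12/5 − (-43/5)·(38/23) = 382/23.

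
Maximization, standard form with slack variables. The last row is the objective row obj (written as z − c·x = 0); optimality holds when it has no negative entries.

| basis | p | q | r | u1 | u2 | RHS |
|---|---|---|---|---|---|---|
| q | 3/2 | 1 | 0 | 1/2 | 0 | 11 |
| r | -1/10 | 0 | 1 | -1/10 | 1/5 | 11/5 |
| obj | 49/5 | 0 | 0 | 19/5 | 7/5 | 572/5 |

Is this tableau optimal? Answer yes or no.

yes

Every obj-row coefficient is ≥ 0, so the tableau is optimal.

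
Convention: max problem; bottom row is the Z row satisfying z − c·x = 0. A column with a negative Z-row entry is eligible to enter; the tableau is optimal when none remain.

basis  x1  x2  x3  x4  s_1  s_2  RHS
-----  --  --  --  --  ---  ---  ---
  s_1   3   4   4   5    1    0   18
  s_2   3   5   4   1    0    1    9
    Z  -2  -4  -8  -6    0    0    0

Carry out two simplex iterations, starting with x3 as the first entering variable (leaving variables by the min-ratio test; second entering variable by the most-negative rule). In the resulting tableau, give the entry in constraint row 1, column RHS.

9/4

Ratio test on column x3 — row 1: 18/4 = 9/2; row 2: 9/4 = 9/4. Minimum is 9/4 at row 2 (s_2 leaves); pivot element 4.
Divide row 2 by 4; eliminate column x3 from the other rows.
Second iteration: most negative Z-row entry is -4 in column x4, so x4 enters.
Ratio test on column x4 — row 1: 9/4 = 9/4; row 2: (9/4)/(1/4) = 9. Minimum is 9/4 at row 1 (s_1 leaves); pivot element 4.
Divide row 1 by 4; eliminate column x4 from the other rows.
After both pivots, the entry at constraint row 1, column RHS is 9/4.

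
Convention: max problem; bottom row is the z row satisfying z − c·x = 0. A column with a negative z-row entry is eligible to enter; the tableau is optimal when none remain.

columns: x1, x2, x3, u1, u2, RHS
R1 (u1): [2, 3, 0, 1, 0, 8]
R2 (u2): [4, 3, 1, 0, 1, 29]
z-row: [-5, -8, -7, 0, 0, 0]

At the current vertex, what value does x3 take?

0

x3 is not in the basis, so in the current basic feasible solution x3 = 0.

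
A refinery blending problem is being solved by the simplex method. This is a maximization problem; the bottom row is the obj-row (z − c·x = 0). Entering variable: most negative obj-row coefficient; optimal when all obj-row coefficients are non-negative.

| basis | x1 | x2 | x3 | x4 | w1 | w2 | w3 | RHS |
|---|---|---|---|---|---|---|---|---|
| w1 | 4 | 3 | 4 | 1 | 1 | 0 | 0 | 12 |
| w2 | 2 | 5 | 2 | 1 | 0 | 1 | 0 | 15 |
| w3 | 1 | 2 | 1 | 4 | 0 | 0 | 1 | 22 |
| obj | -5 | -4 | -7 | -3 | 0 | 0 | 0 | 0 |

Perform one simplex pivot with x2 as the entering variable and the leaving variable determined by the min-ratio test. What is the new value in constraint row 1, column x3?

Ratio test on column x2 — row 1: 12/3 = 4; row 2: 15/5 = 3; row 3: 22/2 = 11. Minimum is 3 at row 2 (w2 leaves); pivot element 5.
Divide row 2 by 5; eliminate column x2 from the other rows.
Row 1 update in column x3: 4 − 3·(2/5) = 14/5.

14/5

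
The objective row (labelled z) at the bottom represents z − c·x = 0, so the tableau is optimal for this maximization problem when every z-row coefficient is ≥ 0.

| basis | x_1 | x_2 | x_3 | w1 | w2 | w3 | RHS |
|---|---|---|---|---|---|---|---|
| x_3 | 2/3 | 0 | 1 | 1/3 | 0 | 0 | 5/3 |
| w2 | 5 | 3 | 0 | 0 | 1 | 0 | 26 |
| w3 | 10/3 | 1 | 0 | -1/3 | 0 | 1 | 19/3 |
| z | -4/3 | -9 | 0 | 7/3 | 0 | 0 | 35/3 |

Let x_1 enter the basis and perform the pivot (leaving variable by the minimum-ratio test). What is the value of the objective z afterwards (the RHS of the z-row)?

71/5

Ratio test on column x_1 — row 1: (5/3)/(2/3) = 5/2; row 2: 26/5 = 26/5; row 3: (19/3)/(10/3) = 19/10. Minimum is 19/10 at row 3 (w3 leaves); pivot element 10/3.
Pivot on row 3; the z-row RHS becomes 35/3 − (-4/3)·(19/10) = 71/5.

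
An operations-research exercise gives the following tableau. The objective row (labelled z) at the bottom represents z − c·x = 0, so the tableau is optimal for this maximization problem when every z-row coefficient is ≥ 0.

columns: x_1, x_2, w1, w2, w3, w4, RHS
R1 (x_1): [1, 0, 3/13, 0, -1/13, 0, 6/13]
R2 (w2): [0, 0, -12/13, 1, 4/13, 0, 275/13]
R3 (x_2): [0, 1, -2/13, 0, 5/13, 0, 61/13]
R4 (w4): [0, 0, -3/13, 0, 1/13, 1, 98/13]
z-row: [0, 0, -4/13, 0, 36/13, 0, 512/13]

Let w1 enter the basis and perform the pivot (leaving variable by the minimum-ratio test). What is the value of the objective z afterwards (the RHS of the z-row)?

Ratio test on column w1 — row 1: (6/13)/(3/13) = 2; row 2: entry -12/13 ≤ 0; row 3: entry -2/13 ≤ 0; row 4: entry -3/13 ≤ 0. Minimum is 2 at row 1 (x_1 leaves); pivot element 3/13.
Pivot on row 1; the z-row RHS becomes 512/13 − (-4/13)·2 = 40.

40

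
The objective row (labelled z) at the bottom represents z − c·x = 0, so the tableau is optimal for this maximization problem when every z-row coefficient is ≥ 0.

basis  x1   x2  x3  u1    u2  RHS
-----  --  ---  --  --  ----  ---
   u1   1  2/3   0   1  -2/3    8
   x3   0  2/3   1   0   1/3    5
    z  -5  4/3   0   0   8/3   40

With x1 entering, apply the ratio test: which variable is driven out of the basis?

u1

Column x1 entries and ratios — u1: 8/1 = 8; x3: 0 ≤ 0, skip.
Smallest ratio is 8 in the row of u1, so u1 leaves.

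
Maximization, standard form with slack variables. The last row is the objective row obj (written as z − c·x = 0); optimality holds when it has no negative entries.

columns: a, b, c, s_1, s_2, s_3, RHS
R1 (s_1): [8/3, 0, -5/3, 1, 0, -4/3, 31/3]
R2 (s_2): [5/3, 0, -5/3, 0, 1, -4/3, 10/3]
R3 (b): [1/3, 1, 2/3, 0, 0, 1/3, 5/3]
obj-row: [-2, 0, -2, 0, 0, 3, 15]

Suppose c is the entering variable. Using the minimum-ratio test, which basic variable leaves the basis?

Column c entries and ratios — s_1: -5/3 ≤ 0, skip; s_2: -5/3 ≤ 0, skip; b: (5/3)/(2/3) = 5/2.
Smallest ratio is 5/2 in the row of b, so b leaves.

b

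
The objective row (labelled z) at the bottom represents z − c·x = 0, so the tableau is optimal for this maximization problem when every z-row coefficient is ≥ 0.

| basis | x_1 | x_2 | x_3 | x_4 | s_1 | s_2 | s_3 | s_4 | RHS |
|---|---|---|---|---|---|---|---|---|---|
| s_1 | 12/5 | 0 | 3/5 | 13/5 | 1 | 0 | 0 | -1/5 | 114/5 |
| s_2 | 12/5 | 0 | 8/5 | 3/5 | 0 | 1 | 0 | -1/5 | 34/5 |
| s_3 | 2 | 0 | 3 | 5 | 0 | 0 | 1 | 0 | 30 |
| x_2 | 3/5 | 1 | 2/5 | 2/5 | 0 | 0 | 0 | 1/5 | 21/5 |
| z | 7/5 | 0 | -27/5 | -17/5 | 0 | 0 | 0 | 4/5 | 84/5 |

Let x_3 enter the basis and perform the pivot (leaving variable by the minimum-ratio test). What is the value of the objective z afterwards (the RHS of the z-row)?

Ratio test on column x_3 — row 1: (114/5)/(3/5) = 38; row 2: (34/5)/(8/5) = 17/4; row 3: 30/3 = 10; row 4: (21/5)/(2/5) = 21/2. Minimum is 17/4 at row 2 (s_2 leaves); pivot element 8/5.
Pivot on row 2; the z-row RHS becomes 84/5 − (-27/5)·(17/4) = 159/4.

159/4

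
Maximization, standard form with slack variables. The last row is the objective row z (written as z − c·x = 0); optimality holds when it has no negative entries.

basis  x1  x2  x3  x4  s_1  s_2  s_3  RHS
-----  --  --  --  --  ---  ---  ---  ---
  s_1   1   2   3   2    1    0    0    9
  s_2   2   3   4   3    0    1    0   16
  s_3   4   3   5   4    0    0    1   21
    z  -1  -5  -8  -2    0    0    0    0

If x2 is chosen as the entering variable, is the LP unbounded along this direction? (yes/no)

no

Column x2 has positive entries in row(s) 1, 2, 3, so the ratio test bounds it — not unbounded.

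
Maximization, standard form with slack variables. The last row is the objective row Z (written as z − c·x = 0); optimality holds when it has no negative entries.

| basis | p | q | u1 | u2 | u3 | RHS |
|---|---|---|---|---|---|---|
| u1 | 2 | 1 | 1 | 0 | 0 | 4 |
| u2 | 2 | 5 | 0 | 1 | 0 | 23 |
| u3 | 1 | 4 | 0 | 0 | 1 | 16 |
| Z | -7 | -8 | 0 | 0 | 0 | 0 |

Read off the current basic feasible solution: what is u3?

u3 is basic (row 3); its value is the RHS of that row, 16.

16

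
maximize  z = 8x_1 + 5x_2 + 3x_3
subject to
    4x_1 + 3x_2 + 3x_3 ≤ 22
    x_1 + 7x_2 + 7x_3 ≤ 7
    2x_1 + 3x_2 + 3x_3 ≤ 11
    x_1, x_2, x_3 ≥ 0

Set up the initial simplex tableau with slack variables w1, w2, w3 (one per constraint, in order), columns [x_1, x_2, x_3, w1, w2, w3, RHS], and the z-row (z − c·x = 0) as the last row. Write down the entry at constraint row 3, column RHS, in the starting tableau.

The RHS of constraint 3 is b_3 = 11.

11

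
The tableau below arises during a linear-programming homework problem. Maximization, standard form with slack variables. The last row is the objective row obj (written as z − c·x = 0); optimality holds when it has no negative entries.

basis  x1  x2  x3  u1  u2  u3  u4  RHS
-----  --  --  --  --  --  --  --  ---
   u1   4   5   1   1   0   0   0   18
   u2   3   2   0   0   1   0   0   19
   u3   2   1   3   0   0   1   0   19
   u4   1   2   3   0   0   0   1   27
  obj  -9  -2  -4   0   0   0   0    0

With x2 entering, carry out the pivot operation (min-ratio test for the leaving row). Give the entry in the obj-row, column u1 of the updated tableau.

2/5

Ratio test on column x2 — row 1: 18/5 = 18/5; row 2: 19/2 = 19/2; row 3: 19/1 = 19; row 4: 27/2 = 27/2. Minimum is 18/5 at row 1 (u1 leaves); pivot element 5.
Divide row 1 by 5; eliminate column x2 from the other rows.
obj-row update in column u1: 0 − (-2)·(1/5) = 2/5.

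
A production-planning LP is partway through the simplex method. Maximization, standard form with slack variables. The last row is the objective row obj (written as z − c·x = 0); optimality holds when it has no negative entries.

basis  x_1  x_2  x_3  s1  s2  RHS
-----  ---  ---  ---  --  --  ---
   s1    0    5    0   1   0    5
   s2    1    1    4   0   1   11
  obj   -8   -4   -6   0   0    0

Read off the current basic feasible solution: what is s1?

5

s1 is basic (row 1); its value is the RHS of that row, 5.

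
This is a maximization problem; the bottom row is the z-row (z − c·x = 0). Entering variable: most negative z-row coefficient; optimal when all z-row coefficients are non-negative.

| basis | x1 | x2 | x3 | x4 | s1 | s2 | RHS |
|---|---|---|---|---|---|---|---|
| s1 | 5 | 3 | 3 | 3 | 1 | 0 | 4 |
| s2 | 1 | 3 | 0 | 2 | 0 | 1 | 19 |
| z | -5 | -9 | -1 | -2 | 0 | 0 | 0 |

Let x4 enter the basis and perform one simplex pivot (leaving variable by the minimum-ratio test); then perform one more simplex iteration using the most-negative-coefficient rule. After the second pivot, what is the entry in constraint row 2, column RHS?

15

Ratio test on column x4 — row 1: 4/3 = 4/3; row 2: 19/2 = 19/2. Minimum is 4/3 at row 1 (s1 leaves); pivot element 3.
Divide row 1 by 3; eliminate column x4 from the other rows.
Second iteration: most negative z-row entry is -7 in column x2, so x2 enters.
Ratio test on column x2 — row 1: (4/3)/1 = 4/3; row 2: (49/3)/1 = 49/3. Minimum is 4/3 at row 1 (x4 leaves); pivot element 1.
Divide row 1 by 1; eliminate column x2 from the other rows.
After both pivots, the entry at constraint row 2, column RHS is 15.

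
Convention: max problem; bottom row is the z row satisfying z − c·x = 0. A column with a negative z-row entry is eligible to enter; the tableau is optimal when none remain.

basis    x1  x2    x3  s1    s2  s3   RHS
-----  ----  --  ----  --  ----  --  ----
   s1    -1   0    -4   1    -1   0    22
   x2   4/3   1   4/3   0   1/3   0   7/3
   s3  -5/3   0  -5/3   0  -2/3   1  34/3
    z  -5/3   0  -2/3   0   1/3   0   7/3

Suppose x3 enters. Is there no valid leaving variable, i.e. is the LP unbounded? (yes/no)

no

Column x3 has positive entries in row(s) 2, so the ratio test bounds it — not unbounded.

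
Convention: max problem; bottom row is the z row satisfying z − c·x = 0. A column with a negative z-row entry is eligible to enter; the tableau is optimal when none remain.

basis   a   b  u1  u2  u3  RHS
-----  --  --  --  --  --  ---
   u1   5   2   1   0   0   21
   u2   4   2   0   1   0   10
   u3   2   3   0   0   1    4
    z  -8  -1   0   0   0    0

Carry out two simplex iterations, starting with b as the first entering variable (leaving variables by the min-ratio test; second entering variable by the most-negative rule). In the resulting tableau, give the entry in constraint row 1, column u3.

Ratio test on column b — row 1: 21/2 = 21/2; row 2: 10/2 = 5; row 3: 4/3 = 4/3. Minimum is 4/3 at row 3 (u3 leaves); pivot element 3.
Divide row 3 by 3; eliminate column b from the other rows.
Second iteration: most negative z-row entry is -22/3 in column a, so a enters.
Ratio test on column a — row 1: (55/3)/(11/3) = 5; row 2: (22/3)/(8/3) = 11/4; row 3: (4/3)/(2/3) = 2. Minimum is 2 at row 3 (b leaves); pivot element 2/3.
Divide row 3 by 2/3; eliminate column a from the other rows.
After both pivots, the entry at constraint row 1, column u3 is -5/2.

-5/2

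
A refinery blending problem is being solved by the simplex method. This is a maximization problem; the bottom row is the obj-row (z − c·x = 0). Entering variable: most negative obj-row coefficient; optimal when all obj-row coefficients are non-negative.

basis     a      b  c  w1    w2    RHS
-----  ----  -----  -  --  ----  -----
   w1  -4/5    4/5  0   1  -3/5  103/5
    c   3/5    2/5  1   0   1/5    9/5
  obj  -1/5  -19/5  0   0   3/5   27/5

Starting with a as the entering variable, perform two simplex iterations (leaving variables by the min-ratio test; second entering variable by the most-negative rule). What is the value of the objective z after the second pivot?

45/2

Ratio test on column a — row 1: entry -4/5 ≤ 0; row 2: (9/5)/(3/5) = 3. Minimum is 3 at row 2 (c leaves); pivot element 3/5.
Pivot on row 2; the obj-row RHS becomes 27/5 − (-1/5)·3 = 6.
Next entering variable (most negative obj-row entry -11/3): b.
Ratio test on column b — row 1: 23/(4/3) = 69/4; row 2: 3/(2/3) = 9/2. Minimum is 9/2 at row 2 (a leaves); pivot element 2/3.
After the second pivot the obj-row RHS is 6 − (-11/3)·(9/2) = 45/2.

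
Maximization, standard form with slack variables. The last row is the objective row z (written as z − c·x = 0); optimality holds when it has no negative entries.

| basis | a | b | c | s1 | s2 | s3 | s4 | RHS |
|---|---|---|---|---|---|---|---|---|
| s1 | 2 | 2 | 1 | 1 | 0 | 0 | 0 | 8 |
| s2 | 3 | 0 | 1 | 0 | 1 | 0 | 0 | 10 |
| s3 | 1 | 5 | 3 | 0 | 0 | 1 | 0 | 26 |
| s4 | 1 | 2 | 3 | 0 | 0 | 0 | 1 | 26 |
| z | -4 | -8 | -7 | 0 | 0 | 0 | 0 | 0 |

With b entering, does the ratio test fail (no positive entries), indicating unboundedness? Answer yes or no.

Column b has positive entries in row(s) 1, 3, 4, so the ratio test bounds it — not unbounded.

no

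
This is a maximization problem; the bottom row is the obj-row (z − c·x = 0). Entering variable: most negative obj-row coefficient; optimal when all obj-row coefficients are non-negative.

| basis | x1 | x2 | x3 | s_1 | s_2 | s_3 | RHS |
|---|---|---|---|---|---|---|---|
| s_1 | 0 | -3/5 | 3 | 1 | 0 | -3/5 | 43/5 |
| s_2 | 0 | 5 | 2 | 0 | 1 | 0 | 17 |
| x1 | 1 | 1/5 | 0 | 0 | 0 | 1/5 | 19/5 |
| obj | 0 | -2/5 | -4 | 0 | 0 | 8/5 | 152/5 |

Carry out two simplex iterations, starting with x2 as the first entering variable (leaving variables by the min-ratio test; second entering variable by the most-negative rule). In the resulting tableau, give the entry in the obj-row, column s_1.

32/27

Ratio test on column x2 — row 1: entry -3/5 ≤ 0; row 2: 17/5 = 17/5; row 3: (19/5)/(1/5) = 19. Minimum is 17/5 at row 2 (s_2 leaves); pivot element 5.
Divide row 2 by 5; eliminate column x2 from the other rows.
Second iteration: most negative obj-row entry is -96/25 in column x3, so x3 enters.
Ratio test on column x3 — row 1: (266/25)/(81/25) = 266/81; row 2: (17/5)/(2/5) = 17/2; row 3: entry -2/25 ≤ 0. Minimum is 266/81 at row 1 (s_1 leaves); pivot element 81/25.
Divide row 1 by 81/25; eliminate column x3 from the other rows.
After both pivots, the entry at the obj-row, column s_1 is 32/27.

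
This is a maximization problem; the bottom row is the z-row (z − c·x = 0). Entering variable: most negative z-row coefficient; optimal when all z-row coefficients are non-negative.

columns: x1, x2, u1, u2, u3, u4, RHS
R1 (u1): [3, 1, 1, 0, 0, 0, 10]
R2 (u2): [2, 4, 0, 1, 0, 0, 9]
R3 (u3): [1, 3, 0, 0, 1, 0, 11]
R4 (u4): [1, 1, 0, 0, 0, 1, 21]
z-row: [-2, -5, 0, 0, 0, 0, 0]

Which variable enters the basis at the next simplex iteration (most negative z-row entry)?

Negative z-row entries: x1: -2, x2: -5.
The most negative is -5 in column x2, so x2 enters.

x2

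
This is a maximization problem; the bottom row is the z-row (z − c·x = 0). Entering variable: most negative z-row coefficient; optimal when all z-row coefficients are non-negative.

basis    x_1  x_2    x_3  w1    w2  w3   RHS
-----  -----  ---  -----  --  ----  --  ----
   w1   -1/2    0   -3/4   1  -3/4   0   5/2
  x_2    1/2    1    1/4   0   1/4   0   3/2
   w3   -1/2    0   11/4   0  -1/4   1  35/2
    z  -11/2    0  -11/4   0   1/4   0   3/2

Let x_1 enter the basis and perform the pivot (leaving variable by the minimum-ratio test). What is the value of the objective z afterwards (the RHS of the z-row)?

18

Ratio test on column x_1 — row 1: entry -1/2 ≤ 0; row 2: (3/2)/(1/2) = 3; row 3: entry -1/2 ≤ 0. Minimum is 3 at row 2 (x_2 leaves); pivot element 1/2.
Pivot on row 2; the z-row RHS becomes 3/2 − (-11/2)·3 = 18.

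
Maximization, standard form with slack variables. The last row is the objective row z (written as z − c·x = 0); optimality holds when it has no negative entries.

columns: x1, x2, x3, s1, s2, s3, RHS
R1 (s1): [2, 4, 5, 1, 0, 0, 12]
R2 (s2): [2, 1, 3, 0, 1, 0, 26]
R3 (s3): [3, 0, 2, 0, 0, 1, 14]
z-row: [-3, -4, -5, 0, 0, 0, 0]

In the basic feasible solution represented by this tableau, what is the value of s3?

14

s3 is basic (row 3); its value is the RHS of that row, 14.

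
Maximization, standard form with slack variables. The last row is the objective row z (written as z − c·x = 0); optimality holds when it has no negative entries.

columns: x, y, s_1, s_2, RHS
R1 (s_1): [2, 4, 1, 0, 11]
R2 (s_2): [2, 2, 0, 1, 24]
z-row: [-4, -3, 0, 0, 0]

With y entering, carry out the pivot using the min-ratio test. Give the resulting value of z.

33/4

Ratio test on column y — row 1: 11/4 = 11/4; row 2: 24/2 = 12. Minimum is 11/4 at row 1 (s_1 leaves); pivot element 4.
Pivot on row 1; the z-row RHS becomes 0 − (-3)·(11/4) = 33/4.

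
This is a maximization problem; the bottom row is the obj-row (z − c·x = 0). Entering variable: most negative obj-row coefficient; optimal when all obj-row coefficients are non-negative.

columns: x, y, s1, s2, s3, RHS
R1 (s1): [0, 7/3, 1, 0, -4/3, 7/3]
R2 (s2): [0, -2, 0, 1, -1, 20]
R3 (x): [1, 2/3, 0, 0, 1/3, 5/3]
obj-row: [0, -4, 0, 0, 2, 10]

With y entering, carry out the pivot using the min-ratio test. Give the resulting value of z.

Ratio test on column y — row 1: (7/3)/(7/3) = 1; row 2: entry -2 ≤ 0; row 3: (5/3)/(2/3) = 5/2. Minimum is 1 at row 1 (s1 leaves); pivot element 7/3.
Pivot on row 1; the obj-row RHS becomes 10 − (-4)·1 = 14.

14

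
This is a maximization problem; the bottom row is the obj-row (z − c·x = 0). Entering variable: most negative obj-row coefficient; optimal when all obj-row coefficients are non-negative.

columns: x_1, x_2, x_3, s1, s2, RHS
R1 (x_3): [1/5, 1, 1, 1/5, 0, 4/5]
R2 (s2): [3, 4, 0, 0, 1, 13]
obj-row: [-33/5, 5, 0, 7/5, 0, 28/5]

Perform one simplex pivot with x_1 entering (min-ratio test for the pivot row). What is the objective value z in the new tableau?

Ratio test on column x_1 — row 1: (4/5)/(1/5) = 4; row 2: 13/3 = 13/3. Minimum is 4 at row 1 (x_3 leaves); pivot element 1/5.
Pivot on row 1; the obj-row RHS becomes 28/5 − (-33/5)·4 = 32.

32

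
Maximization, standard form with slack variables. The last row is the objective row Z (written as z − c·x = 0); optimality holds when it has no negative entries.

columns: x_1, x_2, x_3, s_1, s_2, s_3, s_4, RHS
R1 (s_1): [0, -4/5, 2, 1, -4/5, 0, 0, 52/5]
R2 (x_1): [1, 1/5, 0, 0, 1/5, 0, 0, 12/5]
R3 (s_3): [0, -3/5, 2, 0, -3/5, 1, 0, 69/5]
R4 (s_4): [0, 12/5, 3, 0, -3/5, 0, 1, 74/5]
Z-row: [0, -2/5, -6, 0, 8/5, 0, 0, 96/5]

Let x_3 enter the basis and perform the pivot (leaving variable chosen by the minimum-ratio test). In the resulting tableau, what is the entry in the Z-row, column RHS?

244/5

Ratio test on column x_3 — row 1: (52/5)/2 = 26/5; row 2: entry 0 ≤ 0; row 3: (69/5)/2 = 69/10; row 4: (74/5)/3 = 74/15. Minimum is 74/15 at row 4 (s_4 leaves); pivot element 3.
Divide row 4 by 3; eliminate column x_3 from the other rows.
Z-row update in column RHS: 96/5 − (-6)·(74/15) = 244/5.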